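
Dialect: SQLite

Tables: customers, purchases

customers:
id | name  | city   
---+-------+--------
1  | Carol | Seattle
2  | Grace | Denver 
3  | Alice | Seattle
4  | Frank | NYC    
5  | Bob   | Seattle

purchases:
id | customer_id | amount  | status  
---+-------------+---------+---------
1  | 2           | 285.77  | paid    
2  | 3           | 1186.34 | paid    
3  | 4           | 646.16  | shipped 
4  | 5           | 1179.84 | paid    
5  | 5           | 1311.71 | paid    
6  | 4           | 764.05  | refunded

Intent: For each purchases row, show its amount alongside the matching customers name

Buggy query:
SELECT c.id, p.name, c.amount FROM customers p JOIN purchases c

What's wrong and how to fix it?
Bug: Missing join condition: each purchases row is matched to all customers rows instead of just its own

Fix: Specify the join condition linking the foreign key to the parent id

Corrected query:
SELECT c.id, p.name, c.amount FROM customers p JOIN purchases c ON c.customer_id = p.id

Result:
id | name  | amount 
---+-------+--------
1  | Grace | 285.77 
2  | Alice | 1186.34
3  | Frank | 646.16 
4  | Bob   | 1179.84
5  | Bob   | 1311.71
6  | Frank | 764.05 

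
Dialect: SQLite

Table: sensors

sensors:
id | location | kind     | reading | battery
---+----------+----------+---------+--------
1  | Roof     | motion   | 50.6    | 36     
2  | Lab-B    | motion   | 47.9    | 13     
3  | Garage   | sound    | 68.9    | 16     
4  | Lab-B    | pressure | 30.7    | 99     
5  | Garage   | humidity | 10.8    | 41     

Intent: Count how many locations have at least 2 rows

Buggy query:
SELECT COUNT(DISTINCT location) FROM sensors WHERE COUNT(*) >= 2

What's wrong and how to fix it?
Bug: COUNT(*) cannot appear in WHERE; the per-group count doesn't exist yet

Fix: Group first with HAVING COUNT(*) >= 2, then COUNT the resulting groups

Corrected query:
SELECT COUNT(*) FROM (SELECT location FROM sensors GROUP BY location HAVING COUNT(*) >= 2)

Result:
COUNT(*)
--------
2       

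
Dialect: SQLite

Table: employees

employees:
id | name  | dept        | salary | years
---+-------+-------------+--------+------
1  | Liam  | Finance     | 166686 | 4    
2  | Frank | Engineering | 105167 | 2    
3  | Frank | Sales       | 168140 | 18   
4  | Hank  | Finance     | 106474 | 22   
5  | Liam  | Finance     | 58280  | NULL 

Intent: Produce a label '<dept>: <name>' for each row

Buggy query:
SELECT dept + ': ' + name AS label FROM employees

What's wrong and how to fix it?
Bug: SQLite uses || for string concatenation; + coerces text to numbers (yielding 0)

Fix: Replace + with || to concatenate text

Corrected query:
SELECT dept || ': ' || name AS label FROM employees

Result:
label             
------------------
Finance: Liam     
Engineering: Frank
Sales: Frank      
Finance: Hank     
Finance: Liam     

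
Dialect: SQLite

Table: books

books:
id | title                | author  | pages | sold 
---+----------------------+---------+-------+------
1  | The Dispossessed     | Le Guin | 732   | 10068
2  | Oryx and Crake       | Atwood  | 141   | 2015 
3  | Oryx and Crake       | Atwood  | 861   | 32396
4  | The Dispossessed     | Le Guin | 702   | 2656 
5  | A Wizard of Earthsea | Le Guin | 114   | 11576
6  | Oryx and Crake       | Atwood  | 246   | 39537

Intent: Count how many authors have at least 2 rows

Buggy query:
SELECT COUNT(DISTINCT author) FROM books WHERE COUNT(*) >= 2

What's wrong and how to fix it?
Bug: COUNT(*) cannot appear in WHERE; the per-group count doesn't exist yet

Fix: Use a subquery that GROUPs and filters with HAVING, then count its rows

Corrected query:
SELECT COUNT(*) FROM (SELECT author FROM books GROUP BY author HAVING COUNT(*) >= 2)

Result:
COUNT(*)
--------
2       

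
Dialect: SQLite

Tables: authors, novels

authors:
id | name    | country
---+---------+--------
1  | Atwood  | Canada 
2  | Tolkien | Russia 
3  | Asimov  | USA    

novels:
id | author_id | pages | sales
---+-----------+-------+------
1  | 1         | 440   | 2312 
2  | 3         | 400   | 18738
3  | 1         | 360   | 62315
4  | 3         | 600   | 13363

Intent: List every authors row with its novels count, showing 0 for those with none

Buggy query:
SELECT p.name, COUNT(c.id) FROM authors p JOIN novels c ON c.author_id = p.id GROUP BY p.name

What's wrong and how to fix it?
Bug: INNER JOIN drops authors rows that have no matching novels rows

Fix: Use LEFT JOIN so parents without children still appear (COUNT(c.id) gives 0)

Corrected query:
SELECT p.name, COUNT(c.id) FROM authors p LEFT JOIN novels c ON c.author_id = p.id GROUP BY p.name

Result:
name    | COUNT(c.id)
--------+------------
Asimov  | 2          
Atwood  | 2          
Tolkien | 0          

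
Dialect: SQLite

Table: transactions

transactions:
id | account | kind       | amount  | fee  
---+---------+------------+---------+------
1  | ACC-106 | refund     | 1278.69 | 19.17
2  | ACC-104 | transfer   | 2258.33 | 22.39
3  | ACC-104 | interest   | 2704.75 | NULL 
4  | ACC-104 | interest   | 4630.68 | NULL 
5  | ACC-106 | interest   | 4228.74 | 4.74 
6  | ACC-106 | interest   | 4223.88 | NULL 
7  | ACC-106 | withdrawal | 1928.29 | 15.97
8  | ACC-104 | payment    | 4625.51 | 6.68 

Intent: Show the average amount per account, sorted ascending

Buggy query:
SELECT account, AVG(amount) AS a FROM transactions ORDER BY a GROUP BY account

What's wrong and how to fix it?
Bug: ORDER BY appears before GROUP BY; SQL clause order requires GROUP BY first

Fix: Reorder: SELECT … FROM … GROUP BY … ORDER BY …

Corrected query:
SELECT account, AVG(amount) AS a FROM transactions GROUP BY account ORDER BY a

Result:
account | a        
--------+----------
ACC-106 | 2914.9   
ACC-104 | 3554.8175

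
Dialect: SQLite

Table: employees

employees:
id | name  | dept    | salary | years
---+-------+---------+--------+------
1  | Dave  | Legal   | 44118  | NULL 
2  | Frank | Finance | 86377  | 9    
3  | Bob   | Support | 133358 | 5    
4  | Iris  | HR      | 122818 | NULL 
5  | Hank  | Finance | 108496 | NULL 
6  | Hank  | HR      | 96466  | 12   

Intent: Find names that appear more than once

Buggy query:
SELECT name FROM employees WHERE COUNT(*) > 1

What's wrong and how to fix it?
Bug: WHERE can't reference COUNT(*); aggregates are computed after WHERE

Fix: Group first, then use HAVING for the count condition

Corrected query:
SELECT name FROM employees GROUP BY name HAVING COUNT(*) > 1

Result:
name
----
Hank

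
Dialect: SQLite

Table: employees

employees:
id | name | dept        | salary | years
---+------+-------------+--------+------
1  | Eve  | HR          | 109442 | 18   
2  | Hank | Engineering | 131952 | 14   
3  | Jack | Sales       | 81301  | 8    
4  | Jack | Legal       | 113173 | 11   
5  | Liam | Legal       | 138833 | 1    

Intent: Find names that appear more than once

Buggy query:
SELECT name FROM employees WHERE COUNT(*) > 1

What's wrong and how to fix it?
Bug: WHERE can't reference COUNT(*); aggregates are computed after WHERE

Fix: GROUP BY name, then filter groups with HAVING COUNT(*) > 1

Corrected query:
SELECT name FROM employees GROUP BY name HAVING COUNT(*) > 1

Result:
name
----
Jack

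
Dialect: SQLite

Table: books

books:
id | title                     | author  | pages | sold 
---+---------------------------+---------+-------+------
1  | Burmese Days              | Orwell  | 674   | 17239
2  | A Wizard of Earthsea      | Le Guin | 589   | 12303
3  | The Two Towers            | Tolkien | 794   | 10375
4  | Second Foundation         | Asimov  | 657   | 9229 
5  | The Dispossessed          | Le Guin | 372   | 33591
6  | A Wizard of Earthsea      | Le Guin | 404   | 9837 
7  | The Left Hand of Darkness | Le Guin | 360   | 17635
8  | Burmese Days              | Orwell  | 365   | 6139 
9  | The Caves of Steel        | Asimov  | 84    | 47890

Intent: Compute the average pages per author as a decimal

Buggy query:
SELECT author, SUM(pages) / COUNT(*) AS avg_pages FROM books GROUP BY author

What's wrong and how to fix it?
Bug: SUM(pages) and COUNT(*) are both integers; the division truncates the fractional part

Fix: Multiply by 1.0 (or CAST to REAL) to force floating-point division

Corrected query:
SELECT author, SUM(pages) * 1.0 / COUNT(*) AS avg_pages FROM books GROUP BY author

Result:
author  | avg_pages
--------+----------
Asimov  | 370.5    
Le Guin | 431.25   
Orwell  | 519.5    
Tolkien | 794      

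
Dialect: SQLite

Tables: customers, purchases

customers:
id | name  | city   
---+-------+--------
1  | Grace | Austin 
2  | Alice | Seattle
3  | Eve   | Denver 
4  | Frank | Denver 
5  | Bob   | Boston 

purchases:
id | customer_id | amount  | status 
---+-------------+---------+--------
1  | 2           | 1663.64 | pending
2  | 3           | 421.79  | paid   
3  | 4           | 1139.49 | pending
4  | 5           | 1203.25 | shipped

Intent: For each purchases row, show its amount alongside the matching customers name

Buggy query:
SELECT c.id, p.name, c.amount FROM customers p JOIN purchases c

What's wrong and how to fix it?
Bug: JOIN with no ON clause produces a cartesian product; every purchases row pairs with every customers row

Fix: Add ON c.customer_id = p.id to the JOIN

Corrected query:
SELECT c.id, p.name, c.amount FROM customers p JOIN purchases c ON c.customer_id = p.id

Result:
id | name  | amount 
---+-------+--------
1  | Alice | 1663.64
2  | Eve   | 421.79 
3  | Frank | 1139.49
4  | Bob   | 1203.25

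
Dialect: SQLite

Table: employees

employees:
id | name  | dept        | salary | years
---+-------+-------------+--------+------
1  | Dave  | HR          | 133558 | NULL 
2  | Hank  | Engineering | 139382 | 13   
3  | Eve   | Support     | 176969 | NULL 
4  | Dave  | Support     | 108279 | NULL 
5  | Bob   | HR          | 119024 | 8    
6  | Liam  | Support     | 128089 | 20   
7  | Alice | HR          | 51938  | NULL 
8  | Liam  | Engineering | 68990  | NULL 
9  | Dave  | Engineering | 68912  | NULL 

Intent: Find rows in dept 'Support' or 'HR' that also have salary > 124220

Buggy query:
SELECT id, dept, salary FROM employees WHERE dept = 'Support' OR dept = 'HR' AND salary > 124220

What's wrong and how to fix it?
Bug: AND binds tighter than OR, so this parses as dept = 'Support' OR (dept = 'HR' AND salary > 124220)

Fix: Group the OR with parentheses (or use IN), then AND the threshold

Corrected query:
SELECT id, dept, salary FROM employees WHERE (dept = 'Support' OR dept = 'HR') AND salary > 124220

Result:
id | dept    | salary
---+---------+-------
1  | HR      | 133558
3  | Support | 176969
6  | Support | 128089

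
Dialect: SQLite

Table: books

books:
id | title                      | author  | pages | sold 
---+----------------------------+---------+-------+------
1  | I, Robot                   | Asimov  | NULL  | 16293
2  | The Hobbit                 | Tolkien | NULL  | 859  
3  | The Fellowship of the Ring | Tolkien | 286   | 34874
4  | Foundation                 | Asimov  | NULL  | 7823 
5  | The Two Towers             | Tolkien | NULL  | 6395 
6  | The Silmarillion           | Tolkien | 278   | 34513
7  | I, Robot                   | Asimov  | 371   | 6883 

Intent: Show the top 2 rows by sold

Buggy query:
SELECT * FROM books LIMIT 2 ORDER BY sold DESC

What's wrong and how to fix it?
Bug: LIMIT must come after ORDER BY

Fix: Swap the clauses: ORDER BY first, then LIMIT

Corrected query:
SELECT * FROM books ORDER BY sold DESC LIMIT 2

Result:
id | title                      | author  | pages | sold 
---+----------------------------+---------+-------+------
3  | The Fellowship of the Ring | Tolkien | 286   | 34874
6  | The Silmarillion           | Tolkien | 278   | 34513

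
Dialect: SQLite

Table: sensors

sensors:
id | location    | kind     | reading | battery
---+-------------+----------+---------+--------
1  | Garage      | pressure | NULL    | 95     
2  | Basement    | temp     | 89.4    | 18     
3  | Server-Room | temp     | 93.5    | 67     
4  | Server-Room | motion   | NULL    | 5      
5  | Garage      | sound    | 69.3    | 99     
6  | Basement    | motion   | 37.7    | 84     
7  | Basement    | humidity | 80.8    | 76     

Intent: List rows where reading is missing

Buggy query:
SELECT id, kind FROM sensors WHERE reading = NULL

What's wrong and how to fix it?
Bug: Comparing to NULL with '=' never matches; NULL = NULL is unknown, not true

Fix: Replace '= NULL' with 'IS NULL'

Corrected query:
SELECT id, kind FROM sensors WHERE reading IS NULL

Result:
id | kind    
---+---------
1  | pressure
4  | motion  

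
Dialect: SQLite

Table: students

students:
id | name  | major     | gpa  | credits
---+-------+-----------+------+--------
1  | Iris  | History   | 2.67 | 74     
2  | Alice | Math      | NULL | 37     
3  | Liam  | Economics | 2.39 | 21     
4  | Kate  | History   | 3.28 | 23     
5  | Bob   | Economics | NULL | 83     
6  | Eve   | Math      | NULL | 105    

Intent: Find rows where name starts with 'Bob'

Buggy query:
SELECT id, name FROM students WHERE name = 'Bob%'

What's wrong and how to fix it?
Bug: Wildcards only work with LIKE; '=' treats '%' as a literal character

Fix: Replace '=' with LIKE so 'Bob%' is treated as a pattern

Corrected query:
SELECT id, name FROM students WHERE name LIKE 'Bob%'

Result:
id | name
---+-----
5  | Bob 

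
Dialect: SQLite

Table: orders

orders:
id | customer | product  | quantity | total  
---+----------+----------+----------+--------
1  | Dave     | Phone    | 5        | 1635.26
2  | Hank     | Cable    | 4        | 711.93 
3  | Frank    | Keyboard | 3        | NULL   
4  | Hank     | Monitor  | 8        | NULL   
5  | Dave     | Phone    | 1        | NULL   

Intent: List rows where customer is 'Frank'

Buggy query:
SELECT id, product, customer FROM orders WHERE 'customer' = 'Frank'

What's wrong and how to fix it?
Bug: 'customer' in single quotes is a string literal, not the column; the comparison is literal-vs-literal and never true

Fix: Remove the quotes around the column name (or use double quotes for an identifier)

Corrected query:
SELECT id, product, customer FROM orders WHERE customer = 'Frank'

Result:
id | product  | customer
---+----------+---------
3  | Keyboard | Frank   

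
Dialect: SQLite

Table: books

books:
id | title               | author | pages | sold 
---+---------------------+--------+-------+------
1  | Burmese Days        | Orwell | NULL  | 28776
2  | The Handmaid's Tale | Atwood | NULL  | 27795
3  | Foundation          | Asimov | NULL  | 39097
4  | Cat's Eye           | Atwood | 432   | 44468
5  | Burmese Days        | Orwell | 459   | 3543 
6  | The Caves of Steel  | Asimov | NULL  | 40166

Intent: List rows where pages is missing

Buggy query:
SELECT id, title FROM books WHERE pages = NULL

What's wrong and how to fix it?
Bug: '= NULL' is always unknown in SQL three-valued logic, so no rows match

Fix: Replace '= NULL' with 'IS NULL'

Corrected query:
SELECT id, title FROM books WHERE pages IS NULL

Result:
id | title              
---+--------------------
1  | Burmese Days       
2  | The Handmaid's Tale
3  | Foundation         
6  | The Caves of Steel 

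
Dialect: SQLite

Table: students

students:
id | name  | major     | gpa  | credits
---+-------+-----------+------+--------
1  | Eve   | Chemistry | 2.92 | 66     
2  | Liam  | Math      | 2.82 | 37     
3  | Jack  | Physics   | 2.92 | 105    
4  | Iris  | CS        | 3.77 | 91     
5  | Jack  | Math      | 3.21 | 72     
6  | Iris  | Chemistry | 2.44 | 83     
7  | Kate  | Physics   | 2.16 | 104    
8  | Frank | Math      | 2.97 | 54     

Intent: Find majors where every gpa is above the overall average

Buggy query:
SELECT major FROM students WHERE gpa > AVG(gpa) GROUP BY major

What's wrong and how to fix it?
Bug: AVG() is an aggregate; it can't sit directly in WHERE

Fix: Use a subquery for AVG and a HAVING MIN(...) filter so the condition holds for every row in the group

Corrected query:
SELECT major FROM students GROUP BY major HAVING MIN(gpa) > (SELECT AVG(gpa) FROM students)

Result:
major
-----
CS   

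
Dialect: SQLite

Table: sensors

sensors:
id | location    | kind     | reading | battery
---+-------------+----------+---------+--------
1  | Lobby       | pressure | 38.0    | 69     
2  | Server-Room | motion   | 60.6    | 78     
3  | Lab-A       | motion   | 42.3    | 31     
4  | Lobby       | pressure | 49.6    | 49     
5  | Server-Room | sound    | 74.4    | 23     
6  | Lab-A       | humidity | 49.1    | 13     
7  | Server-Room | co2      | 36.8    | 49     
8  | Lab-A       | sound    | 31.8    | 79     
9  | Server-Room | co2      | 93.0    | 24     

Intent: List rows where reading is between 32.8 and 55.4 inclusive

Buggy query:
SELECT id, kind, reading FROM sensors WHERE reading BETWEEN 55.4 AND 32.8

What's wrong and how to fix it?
Bug: BETWEEN expects the lower bound first; with 55.4 AND 32.8 the range is empty

Fix: Write BETWEEN 32.8 AND 55.4

Corrected query:
SELECT id, kind, reading FROM sensors WHERE reading BETWEEN 32.8 AND 55.4

Result:
id | kind     | reading
---+----------+--------
1  | pressure | 38     
3  | motion   | 42.3   
4  | pressure | 49.6   
6  | humidity | 49.1   
7  | co2      | 36.8   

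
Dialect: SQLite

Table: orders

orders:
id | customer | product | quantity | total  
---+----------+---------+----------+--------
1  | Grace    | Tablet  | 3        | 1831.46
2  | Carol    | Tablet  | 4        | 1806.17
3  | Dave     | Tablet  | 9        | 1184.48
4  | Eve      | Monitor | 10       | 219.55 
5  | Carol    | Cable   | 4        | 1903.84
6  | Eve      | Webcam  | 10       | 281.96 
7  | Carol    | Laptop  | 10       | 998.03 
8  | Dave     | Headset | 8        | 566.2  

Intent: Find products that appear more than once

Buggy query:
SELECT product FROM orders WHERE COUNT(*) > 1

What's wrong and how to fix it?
Bug: COUNT(*) is an aggregate and cannot be used in WHERE

Fix: Group first, then use HAVING for the count condition

Corrected query:
SELECT product FROM orders GROUP BY product HAVING COUNT(*) > 1

Result:
product
-------
Tablet 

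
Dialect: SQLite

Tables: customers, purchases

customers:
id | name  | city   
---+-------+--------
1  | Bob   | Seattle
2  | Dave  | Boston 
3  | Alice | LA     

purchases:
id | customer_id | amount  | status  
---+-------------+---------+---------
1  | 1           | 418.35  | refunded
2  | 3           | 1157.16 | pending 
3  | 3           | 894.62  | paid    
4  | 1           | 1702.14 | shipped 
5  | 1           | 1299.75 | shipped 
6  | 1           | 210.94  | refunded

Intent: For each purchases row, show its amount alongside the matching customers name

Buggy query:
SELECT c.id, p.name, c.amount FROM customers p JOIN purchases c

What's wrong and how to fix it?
Bug: Missing join condition: each purchases row is matched to all customers rows instead of just its own

Fix: Specify the join condition linking the foreign key to the parent id

Corrected query:
SELECT c.id, p.name, c.amount FROM customers p JOIN purchases c ON c.customer_id = p.id

Result:
id | name  | amount 
---+-------+--------
1  | Bob   | 418.35 
2  | Alice | 1157.16
3  | Alice | 894.62 
4  | Bob   | 1702.14
5  | Bob   | 1299.75
6  | Bob   | 210.94 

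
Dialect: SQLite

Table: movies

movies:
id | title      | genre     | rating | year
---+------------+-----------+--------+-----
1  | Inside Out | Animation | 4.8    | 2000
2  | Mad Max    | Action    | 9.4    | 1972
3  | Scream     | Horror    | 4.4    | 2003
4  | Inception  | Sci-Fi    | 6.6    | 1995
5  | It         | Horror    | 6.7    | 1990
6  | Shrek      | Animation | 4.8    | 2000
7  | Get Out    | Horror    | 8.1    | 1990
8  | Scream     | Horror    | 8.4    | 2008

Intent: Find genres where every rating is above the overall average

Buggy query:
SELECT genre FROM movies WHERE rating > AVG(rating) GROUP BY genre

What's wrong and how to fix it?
Bug: AVG() is an aggregate; it can't sit directly in WHERE

Fix: Use a subquery for AVG and a HAVING MIN(...) filter so the condition holds for every row in the group

Corrected query:
SELECT genre FROM movies GROUP BY genre HAVING MIN(rating) > (SELECT AVG(rating) FROM movies)

Result:
genre 
------
Action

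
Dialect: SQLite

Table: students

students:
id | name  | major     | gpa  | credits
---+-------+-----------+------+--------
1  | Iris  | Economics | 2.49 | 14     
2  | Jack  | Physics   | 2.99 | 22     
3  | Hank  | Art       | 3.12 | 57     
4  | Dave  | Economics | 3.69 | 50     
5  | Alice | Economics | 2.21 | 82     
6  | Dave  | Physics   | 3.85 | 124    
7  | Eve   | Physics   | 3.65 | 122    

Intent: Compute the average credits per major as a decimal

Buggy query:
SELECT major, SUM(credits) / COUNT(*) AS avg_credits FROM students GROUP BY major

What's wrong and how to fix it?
Bug: SUM(credits) and COUNT(*) are both integers; the division truncates the fractional part

Fix: Cast one side to REAL so the division keeps the fractional part

Corrected query:
SELECT major, SUM(credits) * 1.0 / COUNT(*) AS avg_credits FROM students GROUP BY major

Result:
major     | avg_credits
----------+------------
Art       | 57         
Economics | 48.666667  
Physics   | 89.333333  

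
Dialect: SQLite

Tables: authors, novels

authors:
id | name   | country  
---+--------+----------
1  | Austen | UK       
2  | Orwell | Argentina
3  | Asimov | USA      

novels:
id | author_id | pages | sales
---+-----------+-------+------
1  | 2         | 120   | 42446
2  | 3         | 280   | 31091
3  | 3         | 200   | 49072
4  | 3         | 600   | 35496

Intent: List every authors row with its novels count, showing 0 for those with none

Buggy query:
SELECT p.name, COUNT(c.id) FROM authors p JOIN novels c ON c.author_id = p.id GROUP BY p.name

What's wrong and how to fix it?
Bug: An inner join excludes parents with zero children

Fix: Switch to LEFT JOIN to retain unmatched parent rows

Corrected query:
SELECT p.name, COUNT(c.id) FROM authors p LEFT JOIN novels c ON c.author_id = p.id GROUP BY p.name

Result:
name   | COUNT(c.id)
-------+------------
Asimov | 3          
Austen | 0          
Orwell | 1          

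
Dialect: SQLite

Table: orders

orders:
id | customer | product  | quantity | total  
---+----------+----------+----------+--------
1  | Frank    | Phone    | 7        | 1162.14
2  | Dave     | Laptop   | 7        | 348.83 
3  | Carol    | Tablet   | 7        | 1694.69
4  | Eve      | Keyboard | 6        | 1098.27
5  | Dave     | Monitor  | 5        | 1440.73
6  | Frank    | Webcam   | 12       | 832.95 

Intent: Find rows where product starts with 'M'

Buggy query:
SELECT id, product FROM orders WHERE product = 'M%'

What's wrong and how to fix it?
Bug: '=' compares the literal string including the % character; pattern matching needs LIKE

Fix: Use LIKE for wildcard pattern matching

Corrected query:
SELECT id, product FROM orders WHERE product LIKE 'M%'

Result:
id | product
---+--------
5  | Monitor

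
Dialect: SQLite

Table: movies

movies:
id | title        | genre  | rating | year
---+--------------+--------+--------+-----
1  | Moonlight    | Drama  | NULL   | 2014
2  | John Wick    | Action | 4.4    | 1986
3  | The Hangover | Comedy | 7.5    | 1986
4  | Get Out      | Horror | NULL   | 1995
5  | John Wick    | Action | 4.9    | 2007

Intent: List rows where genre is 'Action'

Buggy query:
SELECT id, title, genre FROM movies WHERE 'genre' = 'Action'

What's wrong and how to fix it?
Bug: Single quotes denote string literals in SQL; the column name is being compared as a constant string

Fix: Reference the column as genre without single quotes

Corrected query:
SELECT id, title, genre FROM movies WHERE genre = 'Action'

Result:
id | title     | genre 
---+-----------+-------
2  | John Wick | Action
5  | John Wick | Action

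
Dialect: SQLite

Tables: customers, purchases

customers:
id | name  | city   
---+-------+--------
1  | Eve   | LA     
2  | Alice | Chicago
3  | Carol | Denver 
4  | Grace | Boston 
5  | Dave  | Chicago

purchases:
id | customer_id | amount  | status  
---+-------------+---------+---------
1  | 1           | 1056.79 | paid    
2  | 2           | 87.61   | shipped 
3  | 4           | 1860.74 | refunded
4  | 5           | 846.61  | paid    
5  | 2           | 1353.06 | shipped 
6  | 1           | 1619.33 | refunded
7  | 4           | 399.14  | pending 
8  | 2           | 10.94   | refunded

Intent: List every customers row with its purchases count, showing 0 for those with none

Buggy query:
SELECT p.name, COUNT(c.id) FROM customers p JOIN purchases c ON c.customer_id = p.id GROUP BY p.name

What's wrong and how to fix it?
Bug: An inner join excludes parents with zero children

Fix: Switch to LEFT JOIN to retain unmatched parent rows

Corrected query:
SELECT p.name, COUNT(c.id) FROM customers p LEFT JOIN purchases c ON c.customer_id = p.id GROUP BY p.name

Result:
name  | COUNT(c.id)
------+------------
Alice | 3          
Carol | 0          
Dave  | 1          
Eve   | 2          
Grace | 2          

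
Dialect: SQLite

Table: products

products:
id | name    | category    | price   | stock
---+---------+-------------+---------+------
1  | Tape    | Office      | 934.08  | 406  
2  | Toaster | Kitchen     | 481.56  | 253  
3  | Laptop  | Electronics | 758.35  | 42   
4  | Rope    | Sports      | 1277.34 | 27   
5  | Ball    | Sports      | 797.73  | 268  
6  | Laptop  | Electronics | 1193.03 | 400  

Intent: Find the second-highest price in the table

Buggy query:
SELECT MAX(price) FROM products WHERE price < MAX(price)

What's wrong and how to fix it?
Bug: MAX(price) on the right of the comparison is an aggregate-in-WHERE error

Fix: Compute the overall MAX in a subquery, then take MAX of rows below it

Corrected query:
SELECT MAX(price) FROM products WHERE price < (SELECT MAX(price) FROM products)

Result:
MAX(price)
----------
1193.03   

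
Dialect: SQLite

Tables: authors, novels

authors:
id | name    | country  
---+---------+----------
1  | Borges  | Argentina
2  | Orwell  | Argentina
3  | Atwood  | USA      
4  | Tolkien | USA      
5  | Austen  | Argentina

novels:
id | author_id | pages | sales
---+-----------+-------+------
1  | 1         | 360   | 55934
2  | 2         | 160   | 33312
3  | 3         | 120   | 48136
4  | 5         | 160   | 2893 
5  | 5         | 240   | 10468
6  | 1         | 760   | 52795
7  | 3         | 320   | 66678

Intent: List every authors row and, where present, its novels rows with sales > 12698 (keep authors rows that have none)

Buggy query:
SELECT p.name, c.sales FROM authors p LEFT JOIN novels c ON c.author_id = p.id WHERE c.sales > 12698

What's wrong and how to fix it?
Bug: A WHERE condition on the right-hand table after LEFT JOIN drops unmatched parents

Fix: Move the right-table condition into the ON clause so unmatched parents are kept

Corrected query:
SELECT p.name, c.sales FROM authors p LEFT JOIN novels c ON c.author_id = p.id AND c.sales > 12698

Result:
name    | sales
--------+------
Borges  | 52795
Borges  | 55934
Orwell  | 33312
Atwood  | 48136
Atwood  | 66678
Tolkien | NULL 
Austen  | NULL 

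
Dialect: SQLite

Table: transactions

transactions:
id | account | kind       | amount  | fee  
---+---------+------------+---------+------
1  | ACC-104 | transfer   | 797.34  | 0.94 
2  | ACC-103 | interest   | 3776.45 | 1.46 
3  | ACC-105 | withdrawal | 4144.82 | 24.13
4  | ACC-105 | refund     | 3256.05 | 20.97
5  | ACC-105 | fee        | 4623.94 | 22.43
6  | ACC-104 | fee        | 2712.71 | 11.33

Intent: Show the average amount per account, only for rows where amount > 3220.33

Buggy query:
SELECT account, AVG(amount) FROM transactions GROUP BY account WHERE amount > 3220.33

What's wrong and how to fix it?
Bug: Row-level WHERE must come before GROUP BY in the clause order

Fix: Place WHERE between FROM and GROUP BY

Corrected query:
SELECT account, AVG(amount) FROM transactions WHERE amount > 3220.33 GROUP BY account

Result:
account | AVG(amount)
--------+------------
ACC-103 | 3776.45    
ACC-105 | 4008.27    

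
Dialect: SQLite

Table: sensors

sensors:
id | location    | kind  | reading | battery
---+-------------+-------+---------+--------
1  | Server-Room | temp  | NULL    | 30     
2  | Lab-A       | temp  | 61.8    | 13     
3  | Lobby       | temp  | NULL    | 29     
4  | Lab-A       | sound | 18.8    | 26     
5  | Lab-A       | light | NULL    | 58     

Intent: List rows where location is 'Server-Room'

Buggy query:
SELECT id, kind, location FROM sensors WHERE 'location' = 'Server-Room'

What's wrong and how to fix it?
Bug: 'location' in single quotes is a string literal, not the column; the comparison is literal-vs-literal and never true

Fix: Remove the quotes around the column name (or use double quotes for an identifier)

Corrected query:
SELECT id, kind, location FROM sensors WHERE location = 'Server-Room'

Result:
id | kind | location   
---+------+------------
1  | temp | Server-Room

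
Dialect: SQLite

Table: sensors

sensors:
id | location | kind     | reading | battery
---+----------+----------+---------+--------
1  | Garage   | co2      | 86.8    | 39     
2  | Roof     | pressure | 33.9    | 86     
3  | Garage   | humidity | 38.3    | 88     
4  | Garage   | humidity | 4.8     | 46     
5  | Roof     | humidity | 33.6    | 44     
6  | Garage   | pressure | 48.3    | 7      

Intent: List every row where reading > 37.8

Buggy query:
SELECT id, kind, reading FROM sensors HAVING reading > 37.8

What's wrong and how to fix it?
Bug: HAVING filters the output of aggregation, but this query has no GROUP BY and no aggregate functions, so SQLite rejects it (HAVING clause on a non-aggregate query); the condition here is per row

Fix: Use WHERE for row-level filtering

Corrected query:
SELECT id, kind, reading FROM sensors WHERE reading > 37.8

Result:
id | kind     | reading
---+----------+--------
1  | co2      | 86.8   
3  | humidity | 38.3   
6  | pressure | 48.3   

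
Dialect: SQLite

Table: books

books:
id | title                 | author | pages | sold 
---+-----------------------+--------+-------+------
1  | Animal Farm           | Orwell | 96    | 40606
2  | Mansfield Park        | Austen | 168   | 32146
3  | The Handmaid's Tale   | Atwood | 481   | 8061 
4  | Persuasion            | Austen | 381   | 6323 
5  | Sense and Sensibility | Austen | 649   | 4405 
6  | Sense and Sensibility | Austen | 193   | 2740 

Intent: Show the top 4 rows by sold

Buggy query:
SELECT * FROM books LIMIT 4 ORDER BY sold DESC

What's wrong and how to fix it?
Bug: LIMIT must come after ORDER BY

Fix: Swap the clauses: ORDER BY first, then LIMIT

Corrected query:
SELECT * FROM books ORDER BY sold DESC LIMIT 4

Result:
id | title               | author | pages | sold 
---+---------------------+--------+-------+------
1  | Animal Farm         | Orwell | 96    | 40606
2  | Mansfield Park      | Austen | 168   | 32146
3  | The Handmaid's Tale | Atwood | 481   | 8061 
4  | Persuasion          | Austen | 381   | 6323 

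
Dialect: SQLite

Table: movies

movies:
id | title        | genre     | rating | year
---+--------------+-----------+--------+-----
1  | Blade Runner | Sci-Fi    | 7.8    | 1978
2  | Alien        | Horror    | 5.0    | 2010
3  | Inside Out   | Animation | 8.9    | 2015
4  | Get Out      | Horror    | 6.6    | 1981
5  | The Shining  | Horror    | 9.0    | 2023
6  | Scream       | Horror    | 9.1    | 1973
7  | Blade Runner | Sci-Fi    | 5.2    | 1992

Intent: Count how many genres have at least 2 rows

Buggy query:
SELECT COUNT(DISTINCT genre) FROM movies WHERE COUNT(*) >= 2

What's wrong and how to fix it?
Bug: COUNT(*) cannot appear in WHERE; the per-group count doesn't exist yet

Fix: Use a subquery that GROUPs and filters with HAVING, then count its rows

Corrected query:
SELECT COUNT(*) FROM (SELECT genre FROM movies GROUP BY genre HAVING COUNT(*) >= 2)

Result:
COUNT(*)
--------
2       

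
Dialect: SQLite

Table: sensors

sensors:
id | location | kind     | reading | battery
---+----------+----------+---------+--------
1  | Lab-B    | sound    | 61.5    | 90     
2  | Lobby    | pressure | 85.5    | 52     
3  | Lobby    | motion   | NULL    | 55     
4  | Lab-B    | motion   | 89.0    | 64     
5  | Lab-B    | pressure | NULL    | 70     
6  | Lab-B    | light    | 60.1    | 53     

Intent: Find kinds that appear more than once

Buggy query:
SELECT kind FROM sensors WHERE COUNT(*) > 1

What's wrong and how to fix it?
Bug: WHERE can't reference COUNT(*); aggregates are computed after WHERE

Fix: GROUP BY kind, then filter groups with HAVING COUNT(*) > 1

Corrected query:
SELECT kind FROM sensors GROUP BY kind HAVING COUNT(*) > 1

Result:
kind    
--------
motion  
pressure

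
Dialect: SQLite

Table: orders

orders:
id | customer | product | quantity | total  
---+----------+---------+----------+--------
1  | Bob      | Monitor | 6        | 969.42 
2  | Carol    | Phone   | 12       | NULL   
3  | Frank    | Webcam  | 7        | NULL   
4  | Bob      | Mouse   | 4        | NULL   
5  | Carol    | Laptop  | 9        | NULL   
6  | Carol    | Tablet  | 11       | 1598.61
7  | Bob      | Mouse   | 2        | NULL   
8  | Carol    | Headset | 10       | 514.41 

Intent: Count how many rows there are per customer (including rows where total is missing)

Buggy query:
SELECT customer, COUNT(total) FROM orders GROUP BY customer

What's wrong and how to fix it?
Bug: COUNT(total) skips NULLs, so groups with missing total are undercounted

Fix: Replace COUNT(total) with COUNT(*)

Corrected query:
SELECT customer, COUNT(*) FROM orders GROUP BY customer

Result:
customer | COUNT(*)
---------+---------
Bob      | 3       
Carol    | 4       
Frank    | 1       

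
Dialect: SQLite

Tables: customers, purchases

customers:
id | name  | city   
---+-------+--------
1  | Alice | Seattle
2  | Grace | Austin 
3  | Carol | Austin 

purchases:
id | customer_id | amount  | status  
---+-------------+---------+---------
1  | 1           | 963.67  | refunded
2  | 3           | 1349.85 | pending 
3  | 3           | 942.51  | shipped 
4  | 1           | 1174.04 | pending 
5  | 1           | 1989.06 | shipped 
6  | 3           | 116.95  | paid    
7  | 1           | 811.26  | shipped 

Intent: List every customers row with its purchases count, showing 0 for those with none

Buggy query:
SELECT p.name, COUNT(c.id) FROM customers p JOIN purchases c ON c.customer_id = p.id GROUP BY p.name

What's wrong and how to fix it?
Bug: INNER JOIN drops customers rows that have no matching purchases rows

Fix: Use LEFT JOIN so parents without children still appear (COUNT(c.id) gives 0)

Corrected query:
SELECT p.name, COUNT(c.id) FROM customers p LEFT JOIN purchases c ON c.customer_id = p.id GROUP BY p.name

Result:
name  | COUNT(c.id)
------+------------
Alice | 4          
Carol | 3          
Grace | 0          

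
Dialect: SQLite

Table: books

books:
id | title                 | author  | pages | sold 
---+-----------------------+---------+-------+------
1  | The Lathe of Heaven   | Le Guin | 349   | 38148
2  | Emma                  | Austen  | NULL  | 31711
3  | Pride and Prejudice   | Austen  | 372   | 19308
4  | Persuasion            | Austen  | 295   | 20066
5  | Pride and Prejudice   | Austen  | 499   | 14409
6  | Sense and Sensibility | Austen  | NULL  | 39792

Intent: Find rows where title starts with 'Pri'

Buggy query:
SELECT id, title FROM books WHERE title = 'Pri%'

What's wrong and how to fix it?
Bug: '=' compares the literal string including the % character; pattern matching needs LIKE

Fix: Replace '=' with LIKE so 'Pri%' is treated as a pattern

Corrected query:
SELECT id, title FROM books WHERE title LIKE 'Pri%'

Result:
id | title              
---+--------------------
3  | Pride and Prejudice
5  | Pride and Prejudice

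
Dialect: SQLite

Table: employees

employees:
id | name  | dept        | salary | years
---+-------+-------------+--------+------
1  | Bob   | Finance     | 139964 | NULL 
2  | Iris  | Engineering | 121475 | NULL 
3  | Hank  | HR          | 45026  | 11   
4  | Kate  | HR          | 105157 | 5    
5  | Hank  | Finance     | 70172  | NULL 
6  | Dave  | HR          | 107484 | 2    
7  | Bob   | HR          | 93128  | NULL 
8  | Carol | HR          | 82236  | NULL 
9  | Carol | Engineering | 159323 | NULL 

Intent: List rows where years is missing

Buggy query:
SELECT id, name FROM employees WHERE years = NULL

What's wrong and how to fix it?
Bug: '= NULL' is always unknown in SQL three-valued logic, so no rows match

Fix: Use IS NULL to test for NULL

Corrected query:
SELECT id, name FROM employees WHERE years IS NULL

Result:
id | name 
---+------
1  | Bob  
2  | Iris 
5  | Hank 
7  | Bob  
8  | Carol
9  | Carol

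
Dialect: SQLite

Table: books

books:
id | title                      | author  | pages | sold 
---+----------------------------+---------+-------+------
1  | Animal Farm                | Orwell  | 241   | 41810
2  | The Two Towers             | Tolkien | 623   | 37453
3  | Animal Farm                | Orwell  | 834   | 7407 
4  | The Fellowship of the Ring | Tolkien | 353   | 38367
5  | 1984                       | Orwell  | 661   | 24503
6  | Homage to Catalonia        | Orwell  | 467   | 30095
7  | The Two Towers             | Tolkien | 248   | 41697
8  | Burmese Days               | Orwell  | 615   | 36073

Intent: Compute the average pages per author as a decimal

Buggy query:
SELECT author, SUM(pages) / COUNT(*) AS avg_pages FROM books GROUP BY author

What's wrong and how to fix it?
Bug: SUM(pages) and COUNT(*) are both integers; the division truncates the fractional part

Fix: Multiply by 1.0 (or CAST to REAL) to force floating-point division

Corrected query:
SELECT author, SUM(pages) * 1.0 / COUNT(*) AS avg_pages FROM books GROUP BY author

Result:
author  | avg_pages
--------+----------
Orwell  | 563.6    
Tolkien | 408      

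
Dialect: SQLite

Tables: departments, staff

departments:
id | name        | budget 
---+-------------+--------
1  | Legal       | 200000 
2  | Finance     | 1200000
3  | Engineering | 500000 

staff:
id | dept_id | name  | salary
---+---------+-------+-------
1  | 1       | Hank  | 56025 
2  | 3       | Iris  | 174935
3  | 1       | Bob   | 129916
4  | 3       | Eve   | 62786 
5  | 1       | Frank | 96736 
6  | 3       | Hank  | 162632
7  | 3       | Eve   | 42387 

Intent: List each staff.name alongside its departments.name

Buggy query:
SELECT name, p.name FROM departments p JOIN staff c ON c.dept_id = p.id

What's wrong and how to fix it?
Bug: 'name' exists in both joined tables, so the database can't tell which one is meant

Fix: Qualify the column with its table alias (c.name)

Corrected query:
SELECT c.name, p.name FROM departments p JOIN staff c ON c.dept_id = p.id

Result:
name  | name       
------+------------
Hank  | Legal      
Iris  | Engineering
Bob   | Legal      
Eve   | Engineering
Frank | Legal      
Hank  | Engineering
Eve   | Engineering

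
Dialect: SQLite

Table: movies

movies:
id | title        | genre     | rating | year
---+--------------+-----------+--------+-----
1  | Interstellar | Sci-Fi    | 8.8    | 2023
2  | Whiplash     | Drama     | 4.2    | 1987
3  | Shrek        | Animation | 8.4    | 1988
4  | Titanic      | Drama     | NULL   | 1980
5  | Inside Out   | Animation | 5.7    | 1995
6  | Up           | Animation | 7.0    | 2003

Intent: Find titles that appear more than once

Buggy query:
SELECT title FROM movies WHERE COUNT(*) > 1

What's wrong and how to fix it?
Bug: COUNT(*) is an aggregate and cannot be used in WHERE

Fix: Group first, then use HAVING for the count condition

Corrected query:
SELECT title FROM movies GROUP BY title HAVING COUNT(*) > 1

Result:
(no rows)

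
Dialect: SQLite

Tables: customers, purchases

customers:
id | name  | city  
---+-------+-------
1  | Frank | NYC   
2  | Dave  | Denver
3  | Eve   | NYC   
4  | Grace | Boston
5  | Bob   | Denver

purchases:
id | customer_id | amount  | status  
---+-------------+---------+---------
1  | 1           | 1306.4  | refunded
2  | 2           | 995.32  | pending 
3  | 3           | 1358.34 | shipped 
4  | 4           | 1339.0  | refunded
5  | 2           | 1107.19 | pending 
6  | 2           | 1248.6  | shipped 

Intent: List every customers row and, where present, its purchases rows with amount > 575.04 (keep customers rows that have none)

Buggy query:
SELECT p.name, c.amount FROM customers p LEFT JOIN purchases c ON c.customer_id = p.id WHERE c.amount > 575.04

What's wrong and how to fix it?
Bug: Filtering c.amount in WHERE discards the NULL rows produced by LEFT JOIN, turning it into an inner join

Fix: Put 'c.amount > 575.04' in the JOIN's ON clause instead of WHERE

Corrected query:
SELECT p.name, c.amount FROM customers p LEFT JOIN purchases c ON c.customer_id = p.id AND c.amount > 575.04

Result:
name  | amount 
------+--------
Frank | 1306.4 
Dave  | 995.32 
Dave  | 1107.19
Dave  | 1248.6 
Eve   | 1358.34
Grace | 1339   
Bob   | NULL   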